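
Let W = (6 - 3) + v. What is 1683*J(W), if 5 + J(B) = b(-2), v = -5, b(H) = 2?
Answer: -5049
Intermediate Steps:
W = -2 (W = (6 - 3) - 5 = 3 - 5 = -2)
J(B) = -3 (J(B) = -5 + 2 = -3)
1683*J(W) = 1683*(-3) = -5049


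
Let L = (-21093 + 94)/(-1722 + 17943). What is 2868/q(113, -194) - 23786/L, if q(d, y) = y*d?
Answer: 4229082177900/230170039 ≈ 18374.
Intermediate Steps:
q(d, y) = d*y
L = -20999/16221 ≈ -1.2946
2868/q(113, -194) - 23786/L = 2868/((113*(-194))) - 23786/(-20999/16221) = 2868/(-21922) - 23786*(-16221/20999) = 2868*(-1/21922) + 385832706/20999 = -1434/10961 + 385832706/20999 = 4229082177900/230170039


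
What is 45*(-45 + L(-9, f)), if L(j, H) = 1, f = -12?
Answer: -1980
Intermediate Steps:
45*(-45 + L(-9, f)) = 45*(-45 + 1) = 45*(-44) = -1980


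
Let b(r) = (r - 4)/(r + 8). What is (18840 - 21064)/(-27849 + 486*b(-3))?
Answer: 11120/142647 ≈ 0.077955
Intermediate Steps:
b(r) = (-4 + r)/(8 + r)
(18840 - 21064)/(-27849 + 486*b(-3)) = (18840 - 21064)/(-27849 + 486*((-4 - 3)/(8 - 3))) = -2224/(-27849 + 486*(-7/5)) = -2224/(-27849 - 3402/5) = -2224/(-142647/5) = -2224*(-5/142647) = 11120/142647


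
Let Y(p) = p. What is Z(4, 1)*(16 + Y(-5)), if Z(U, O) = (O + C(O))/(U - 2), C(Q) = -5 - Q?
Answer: -55/2 ≈ -27.500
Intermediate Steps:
Z(U, O) = -5/(-2 + U) (Z(U, O) = (O + (-5 - O))/(U - 2) = -5/(-2 + U))
Z(4, 1)*(16 + Y(-5)) = (-5/(-2 + 4))*(16 - 5) = -5/2*11 = -55/2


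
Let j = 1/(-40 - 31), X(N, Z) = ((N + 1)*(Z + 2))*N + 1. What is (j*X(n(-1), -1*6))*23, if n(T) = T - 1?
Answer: 161/71 ≈ 2.2676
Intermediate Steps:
n(T) = -1 + T
X(N, Z) = 1 + N*(1 + N)*(2 + Z) (X(N, Z) = ((1 + N)*(2 + Z))*N + 1 = N*(1 + N)*(2 + Z) + 1 = 1 + N*(1 + N)*(2 + Z))
j = -1/71 (j = 1/(-71) = -1/71 ≈ -0.014085)
(j*X(n(-1), -1*6))*23 = -(1 + 2*(-1 - 1) + 2*(-1 - 1)² + (-1 - 1)*(-1*6) + (-1*6)*(-1 - 1)²)/71*23 = -(1 + 2*(-2) + 2*(-2)² - 2*(-6) - 6*(-2)²)/71*23 = -(1 - 4 + 2*4 + 12 - 6*4)/71*23 = -(1 - 4 + 8 + 12 - 24)/71*23 = -1/71*(-7)*23 = (7/71)*23 = 161/71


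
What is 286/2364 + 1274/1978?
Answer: 894361/1168998 ≈ 0.76507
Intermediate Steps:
286/2364 + 1274/1978 = 286*(1/2364) + 1274*(1/1978) = 143/1182 + 637/989 = 894361/1168998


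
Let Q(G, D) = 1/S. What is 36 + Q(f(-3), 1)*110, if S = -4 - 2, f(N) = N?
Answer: 53/3 ≈ 17.667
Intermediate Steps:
S = -6
Q(G, D) = -⅙ (Q(G, D) = 1/(-6) = -⅙)
36 + Q(f(-3), 1)*110 = 36 - ⅙*110 = 36 - 55/3 = 53/3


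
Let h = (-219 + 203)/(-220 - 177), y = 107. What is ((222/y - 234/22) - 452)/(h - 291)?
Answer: 215206157/135956447 ≈ 1.5829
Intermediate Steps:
h = 16/397 (h = -16/(-397) = -16*(-1/397) = 16/397 ≈ 0.040302)
((222/y - 234/22) - 452)/(h - 291) = ((222/107 - 234/22) - 452)/(16/397 - 291) = ((222*(1/107) - 234*1/22) - 452)/(-115511/397) = ((222/107 - 117/11) - 452)*(-397/115511) = (-10077/1177 - 452)*(-397/115511) = -542081/1177*(-397/115511) = 215206157/135956447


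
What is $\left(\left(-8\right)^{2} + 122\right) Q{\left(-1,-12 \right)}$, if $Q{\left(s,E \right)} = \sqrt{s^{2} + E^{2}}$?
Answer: $186 \sqrt{145} \approx 2239.7$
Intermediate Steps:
$Q{\left(s,E \right)} = \sqrt{E^{2} + s^{2}}$
$\left(\left(-8\right)^{2} + 122\right) Q{\left(-1,-12 \right)} = \left(\left(-8\right)^{2} + 122\right) \sqrt{\left(-12\right)^{2} + \left(-1\right)^{2}} = \left(64 + 122\right) \sqrt{144 + 1} = 186 \sqrt{145}$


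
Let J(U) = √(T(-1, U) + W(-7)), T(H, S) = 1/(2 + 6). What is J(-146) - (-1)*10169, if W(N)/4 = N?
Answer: 10169 + I*√446/4 ≈ 10169.0 + 5.2797*I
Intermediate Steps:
W(N) = 4*N
T(H, S) = ⅛ (T(H, S) = 1/8 = ⅛)
J(U) = I*√446/4 (J(U) = √(⅛ + 4*(-7)) = √(⅛ - 28) = √(-223/8) = I*√446/4)
J(-146) - (-1)*10169 = I*√446/4 - (-1)*10169 = I*√446/4 - 1*(-10169) = I*√446/4 + 10169 = 10169 + I*√446/4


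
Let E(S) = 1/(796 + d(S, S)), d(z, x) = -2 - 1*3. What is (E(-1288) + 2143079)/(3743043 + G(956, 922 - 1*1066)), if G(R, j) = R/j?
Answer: 61026317640/106586703419 ≈ 0.57255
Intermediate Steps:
d(z, x) = -5 (d(z, x) = -2 - 3 = -5)
E(S) = 1/791 (E(S) = 1/(796 - 5) = 1/791)
(E(-1288) + 2143079)/(3743043 + G(956, 922 - 1*1066)) = (1/791 + 2143079)/(3743043 + 956/(922 - 1*1066)) = 1695175490/(791*(3743043 + 956/(922 - 1066))) = 1695175490/(791*(3743043 + 956/(-144))) = 1695175490/(791*(3743043 + 956*(-1/144))) = 1695175490/(791*(3743043 - 239/36)) = 1695175490/(791*(134749309/36)) = (1695175490/791)*(36/134749309) = 61026317640/106586703419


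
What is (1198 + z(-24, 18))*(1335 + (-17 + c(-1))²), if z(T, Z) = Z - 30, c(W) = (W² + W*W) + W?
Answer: 1886926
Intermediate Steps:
c(W) = W + 2*W² (c(W) = (W² + W²) + W = 2*W² + W = W + 2*W²)
z(T, Z) = -30 + Z
(1198 + z(-24, 18))*(1335 + (-17 + c(-1))²) = (1198 + (-30 + 18))*(1335 + (-17 - (1 + 2*(-1)))²) = (1198 - 12)*(1335 + (-17 - (1 - 2))²) = 1186*(1335 + (-17 - 1*(-1))²) = 1186*(1335 + (-17 + 1)²) = 1186*(1335 + (-16)²) = 1186*(1335 + 256) = 1186*1591 = 1886926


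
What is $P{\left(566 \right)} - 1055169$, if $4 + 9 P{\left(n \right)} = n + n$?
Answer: $- \frac{3165131}{3} \approx -1.055 \cdot 10^{6}$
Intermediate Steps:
$P{\left(n \right)} = - \frac{4}{9} + \frac{2 n}{9}$ ($P{\left(n \right)} = - \frac{4}{9} + \frac{n + n}{9} = - \frac{4}{9} + \frac{2 n}{9}$)
$P{\left(566 \right)} - 1055169 = \left(- \frac{4}{9} + \frac{2}{9} \cdot 566\right) - 1055169 = \left(- \frac{4}{9} + \frac{1132}{9}\right) - 1055169 = \frac{376}{3} - 1055169 = - \frac{3165131}{3}$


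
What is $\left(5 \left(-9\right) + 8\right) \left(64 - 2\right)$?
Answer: $-2294$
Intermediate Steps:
$\left(5 \left(-9\right) + 8\right) \left(64 - 2\right) = \left(-45 + 8\right) 62 = \left(-37\right) 62 = -2294$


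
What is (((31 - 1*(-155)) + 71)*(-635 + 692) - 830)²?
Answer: 190964761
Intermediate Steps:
(((31 - 1*(-155)) + 71)*(-635 + 692) - 830)² = (((31 + 155) + 71)*57 - 830)² = ((186 + 71)*57 - 830)² = (257*57 - 830)² = (14649 - 830)² = 13819² = 190964761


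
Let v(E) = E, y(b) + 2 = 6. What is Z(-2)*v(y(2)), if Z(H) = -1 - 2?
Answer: -12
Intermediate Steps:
y(b) = 4 (y(b) = -2 + 6 = 4)
Z(H) = -3
Z(-2)*v(y(2)) = -3*4 = -12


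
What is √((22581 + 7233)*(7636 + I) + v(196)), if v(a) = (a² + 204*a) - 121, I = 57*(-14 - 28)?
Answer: √156363267 ≈ 12505.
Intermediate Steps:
I = -2394 (I = 57*(-42) = -2394)
v(a) = -121 + a² + 204*a
√((22581 + 7233)*(7636 + I) + v(196)) = √((22581 + 7233)*(7636 - 2394) + (-121 + 196² + 204*196)) = √(29814*5242 + (-121 + 38416 + 39984)) = √(156284988 + 78279) = √156363267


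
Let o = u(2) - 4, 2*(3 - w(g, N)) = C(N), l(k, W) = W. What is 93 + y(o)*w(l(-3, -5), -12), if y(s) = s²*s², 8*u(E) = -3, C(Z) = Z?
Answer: 13886553/4096 ≈ 3390.3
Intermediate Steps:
u(E) = -3/8 (u(E) = (⅛)*(-3) = -3/8)
w(g, N) = 3 - N/2
o = -35/8 (o = -3/8 - 4 = -35/8 ≈ -4.3750)
y(s) = s⁴
93 + y(o)*w(l(-3, -5), -12) = 93 + (-35/8)⁴*(3 - ½*(-12)) = 93 + 1500625*(3 + 6)/4096 = 93 + (1500625/4096)*9 = 93 + 13505625/4096 = 13886553/4096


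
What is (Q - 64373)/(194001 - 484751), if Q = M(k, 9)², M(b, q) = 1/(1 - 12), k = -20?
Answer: 3894566/17590375 ≈ 0.22140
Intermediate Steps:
M(b, q) = -1/11 (M(b, q) = 1/(-11) = -1/11)
Q = 1/121 (Q = (-1/11)² = 1/121 ≈ 0.0082645)
(Q - 64373)/(194001 - 484751) = (1/121 - 64373)/(194001 - 484751) = -7789132/121/(-290750) = -7789132/121*(-1/290750) = 3894566/17590375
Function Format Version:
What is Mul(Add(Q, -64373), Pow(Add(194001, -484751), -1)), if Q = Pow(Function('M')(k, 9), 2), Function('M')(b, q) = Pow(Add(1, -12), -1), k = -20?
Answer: Rational(3894566, 17590375) ≈ 0.22140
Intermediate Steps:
Function('M')(b, q) = Rational(-1, 11) (Function('M')(b, q) = Pow(-11, -1) = Rational(-1, 11))
Q = Rational(1, 121) (Q = Pow(Rational(-1, 11), 2) = Rational(1, 121) ≈ 0.0082645)
Mul(Add(Q, -64373), Pow(Add(194001, -484751), -1)) = Mul(Add(Rational(1, 121), -64373), Pow(Add(194001, -484751), -1)) = Mul(Rational(-7789132, 121), Pow(-290750, -1)) = Mul(Rational(-7789132, 121), Rational(-1, 290750)) = Rational(3894566, 17590375)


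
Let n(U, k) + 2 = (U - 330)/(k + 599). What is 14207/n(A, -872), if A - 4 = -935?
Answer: 298347/55 ≈ 5424.5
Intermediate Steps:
A = -931 (A = 4 - 935 = -931)
n(U, k) = -2 + (-330 + U)/(599 + k) (n(U, k) = -2 + (U - 330)/(k + 599) = -2 + (-330 + U)/(599 + k))
14207/n(A, -872) = 14207/(((-1528 - 931 - 2*(-872))/(599 - 872))) = 14207/(((-1528 - 931 + 1744)/(-273))) = 14207/((-1/273*(-715))) = 14207/(55/21) = 14207*(21/55) = 298347/55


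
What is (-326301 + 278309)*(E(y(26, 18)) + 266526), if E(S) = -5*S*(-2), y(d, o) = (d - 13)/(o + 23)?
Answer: -524441986432/41 ≈ -1.2791e+10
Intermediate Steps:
y(d, o) = (-13 + d)/(23 + o)
E(S) = 10*S
(-326301 + 278309)*(E(y(26, 18)) + 266526) = (-326301 + 278309)*(10*((-13 + 26)/(23 + 18)) + 266526) = -47992*(10*(13/41) + 266526) = -47992*(130/41 + 266526) = -47992*10927696/41 = -524441986432/41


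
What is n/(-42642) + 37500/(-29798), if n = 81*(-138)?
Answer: -1528977/1534597 ≈ -0.99634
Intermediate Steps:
n = -11178
n/(-42642) + 37500/(-29798) = -11178/(-42642) + 37500/(-29798) = -11178*(-1/42642) + 37500*(-1/29798) = 27/103 - 18750/14899 = -1528977/1534597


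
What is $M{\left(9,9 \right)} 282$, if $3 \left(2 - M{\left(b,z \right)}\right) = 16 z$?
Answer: $-12972$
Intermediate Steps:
$M{\left(b,z \right)} = 2 - \frac{16 z}{3}$
$M{\left(9,9 \right)} 282 = \left(2 - 48\right) 282 = \left(-46\right) 282 = -12972$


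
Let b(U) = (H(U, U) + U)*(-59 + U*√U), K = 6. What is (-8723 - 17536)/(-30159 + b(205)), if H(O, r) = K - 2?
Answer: -74382994/24967458335 - 75004457*√205/24967458335 ≈ -0.045991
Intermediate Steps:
H(O, r) = 4 (H(O, r) = 6 - 2 = 4)
b(U) = (-59 + U^(3/2))*(4 + U) (b(U) = (4 + U)*(-59 + U*√U) = (4 + U)*(-59 + U^(3/2)) = (-59 + U^(3/2))*(4 + U))
(-8723 - 17536)/(-30159 + b(205)) = (-8723 - 17536)/(-30159 + (-236 + 205^(5/2) - 59*205 + 4*205^(3/2))) = -26259/(-30159 + (-236 + 42025*√205 - 12095 + 4*(205*√205))) = -26259/(-30159 + (-236 + 42025*√205 - 12095 + 820*√205)) = -26259/(-30159 + (-12331 + 42845*√205)) = -26259/(-42490 + 42845*√205)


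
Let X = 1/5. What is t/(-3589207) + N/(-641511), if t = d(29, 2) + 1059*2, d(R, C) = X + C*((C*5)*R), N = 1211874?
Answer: -7252329281497/3837526286295 ≈ -1.8898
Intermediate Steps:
X = ⅕ (X = 1*(⅕) = ⅕ ≈ 0.20000)
d(R, C) = ⅕ + 5*R*C² (d(R, C) = ⅕ + C*((C*5)*R) = ⅕ + C*((5*C)*R) = ⅕ + C*(5*C*R) = ⅕ + 5*R*C²)
t = 13491/5 (t = (⅕ + 5*29*2²) + 1059*2 = (⅕ + 5*29*4) + 2118 = (⅕ + 580) + 2118 = 2901/5 + 2118 = 13491/5 ≈ 2698.2)
t/(-3589207) + N/(-641511) = (13491/5)/(-3589207) + 1211874/(-641511) = (13491/5)*(-1/3589207) + 1211874*(-1/641511) = -13491/17946035 - 403958/213837 = -7252329281497/3837526286295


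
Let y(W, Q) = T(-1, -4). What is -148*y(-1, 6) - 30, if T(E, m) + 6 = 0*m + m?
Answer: 1450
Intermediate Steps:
T(E, m) = -6 + m (T(E, m) = -6 + (0*m + m) = -6 + (0 + m) = -6 + m)
y(W, Q) = -10 (y(W, Q) = -6 - 4 = -10)
-148*y(-1, 6) - 30 = -148*(-10) - 30 = 1480 - 30 = 1450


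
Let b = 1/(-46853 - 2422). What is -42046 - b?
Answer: -2071816649/49275 ≈ -42046.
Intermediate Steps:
b = -1/49275 (b = 1/(-49275) = -1/49275 ≈ -2.0294e-5)
-42046 - b = -42046 - 1*(-1/49275) = -42046 + 1/49275 = -2071816649/49275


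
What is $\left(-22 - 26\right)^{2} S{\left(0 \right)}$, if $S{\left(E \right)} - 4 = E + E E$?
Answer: $9216$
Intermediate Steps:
$S{\left(E \right)} = 4 + E + E^{2}$ ($S{\left(E \right)} = 4 + \left(E + E E\right) = 4 + \left(E + E^{2}\right) = 4 + E + E^{2}$)
$\left(-22 - 26\right)^{2} S{\left(0 \right)} = \left(-22 - 26\right)^{2} \left(4 + 0 + 0^{2}\right) = \left(-48\right)^{2} \left(4 + 0 + 0\right) = 2304 \cdot 4 = 9216$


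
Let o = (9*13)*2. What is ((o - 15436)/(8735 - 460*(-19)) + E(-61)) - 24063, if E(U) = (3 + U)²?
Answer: -361730227/17475 ≈ -20700.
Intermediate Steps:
o = 234 (o = 117*2 = 234)
((o - 15436)/(8735 - 460*(-19)) + E(-61)) - 24063 = ((234 - 15436)/(8735 - 460*(-19)) + (3 - 61)²) - 24063 = (-15202/(8735 + 8740) + (-58)²) - 24063 = (-15202/17475 + 3364) - 24063 = 58770698/17475 - 24063 = -361730227/17475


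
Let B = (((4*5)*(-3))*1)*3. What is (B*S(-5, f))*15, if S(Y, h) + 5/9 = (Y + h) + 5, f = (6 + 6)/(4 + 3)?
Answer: -21900/7 ≈ -3128.6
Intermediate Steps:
f = 12/7 ≈ 1.7143
S(Y, h) = 40/9 + Y + h (S(Y, h) = -5/9 + ((Y + h) + 5) = -5/9 + (5 + Y + h) = 40/9 + Y + h)
B = -180 (B = ((20*(-3))*1)*3 = -60*1*3 = -60*3 = -180)
(B*S(-5, f))*15 = -180*(40/9 - 5 + 12/7)*15 = -180*73/63*15 = -1460/7*15 = -21900/7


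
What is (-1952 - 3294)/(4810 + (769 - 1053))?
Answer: -2623/2263 ≈ -1.1591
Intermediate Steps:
(-1952 - 3294)/(4810 + (769 - 1053)) = -5246/(4810 - 284) = -5246/4526 = -5246*1/4526 = -2623/2263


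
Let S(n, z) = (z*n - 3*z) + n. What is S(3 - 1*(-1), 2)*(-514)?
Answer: -3084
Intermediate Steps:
S(n, z) = n - 3*z + n*z (S(n, z) = (n*z - 3*z) + n = (-3*z + n*z) + n = n - 3*z + n*z)
S(3 - 1*(-1), 2)*(-514) = ((3 - 1*(-1)) - 3*2 + (3 - 1*(-1))*2)*(-514) = ((3 + 1) - 6 + (3 + 1)*2)*(-514) = (4 - 6 + 4*2)*(-514) = (4 - 6 + 8)*(-514) = 6*(-514) = -3084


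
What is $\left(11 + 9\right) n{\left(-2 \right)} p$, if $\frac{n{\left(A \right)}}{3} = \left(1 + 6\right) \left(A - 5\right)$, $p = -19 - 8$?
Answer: $79380$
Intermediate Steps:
$p = -27$ ($p = -19 - 8 = -27$)
$n{\left(A \right)} = -105 + 21 A$ ($n{\left(A \right)} = 3 \left(1 + 6\right) \left(A - 5\right) = 3 \cdot 7 \left(-5 + A\right) = 3 \left(-35 + 7 A\right) = -105 + 21 A$)
$\left(11 + 9\right) n{\left(-2 \right)} p = \left(11 + 9\right) \left(-105 + 21 \left(-2\right)\right) \left(-27\right) = 20 \left(-105 - 42\right) \left(-27\right) = 20 \left(-147\right) \left(-27\right) = \left(-2940\right) \left(-27\right) = 79380$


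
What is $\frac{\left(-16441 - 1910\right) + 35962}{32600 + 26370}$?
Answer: $\frac{17611}{58970} \approx 0.29864$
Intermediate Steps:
$\frac{\left(-16441 - 1910\right) + 35962}{32600 + 26370} = \frac{-18351 + 35962}{58970} = 17611 \cdot \frac{1}{58970} = \frac{17611}{58970}$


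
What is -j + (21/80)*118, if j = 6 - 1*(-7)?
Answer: 719/40 ≈ 17.975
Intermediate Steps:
j = 13 (j = 6 + 7 = 13)
-j + (21/80)*118 = -1*13 + (21/80)*118 = -13 + (21*(1/80))*118 = -13 + (21/80)*118 = -13 + 1239/40 = 719/40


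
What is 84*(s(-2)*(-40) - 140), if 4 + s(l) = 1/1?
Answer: -1680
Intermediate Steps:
s(l) = -3 (s(l) = -4 + 1/1 = -4 + 1 = -3)
84*(s(-2)*(-40) - 140) = 84*(-3*(-40) - 140) = 84*(120 - 140) = 84*(-20) = -1680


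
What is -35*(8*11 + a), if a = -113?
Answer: 875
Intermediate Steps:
-35*(8*11 + a) = -35*(8*11 - 113) = -35*(88 - 113) = -35*(-25) = 875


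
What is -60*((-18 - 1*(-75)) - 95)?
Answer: 2280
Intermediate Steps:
-60*((-18 - 1*(-75)) - 95) = -60*((-18 + 75) - 95) = -60*(57 - 95) = -60*(-38) = 2280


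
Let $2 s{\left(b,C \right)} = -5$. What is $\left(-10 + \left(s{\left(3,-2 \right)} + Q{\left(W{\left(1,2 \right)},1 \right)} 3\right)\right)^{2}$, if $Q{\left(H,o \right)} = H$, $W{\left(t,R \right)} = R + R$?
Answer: $\frac{1}{4} \approx 0.25$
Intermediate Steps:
$W{\left(t,R \right)} = 2 R$
$s{\left(b,C \right)} = - \frac{5}{2}$ ($s{\left(b,C \right)} = \frac{1}{2} \left(-5\right) = - \frac{5}{2}$)
$\left(-10 + \left(s{\left(3,-2 \right)} + Q{\left(W{\left(1,2 \right)},1 \right)} 3\right)\right)^{2} = \left(-10 - \left(\frac{5}{2} - 2 \cdot 2 \cdot 3\right)\right)^{2} = \left(-10 + \left(- \frac{5}{2} + 4 \cdot 3\right)\right)^{2} = \left(-10 + \left(- \frac{5}{2} + 12\right)\right)^{2} = \left(-10 + \frac{19}{2}\right)^{2} = \left(- \frac{1}{2}\right)^{2} = \frac{1}{4}$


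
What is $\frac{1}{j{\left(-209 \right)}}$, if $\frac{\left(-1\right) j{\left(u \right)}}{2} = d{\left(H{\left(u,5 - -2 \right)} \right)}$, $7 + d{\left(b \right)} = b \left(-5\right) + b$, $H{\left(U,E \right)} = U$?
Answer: $- \frac{1}{1658} \approx -0.00060314$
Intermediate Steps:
$d{\left(b \right)} = -7 - 4 b$ ($d{\left(b \right)} = -7 + \left(b \left(-5\right) + b\right) = -7 + \left(- 5 b + b\right) = -7 - 4 b$)
$j{\left(u \right)} = 14 + 8 u$ ($j{\left(u \right)} = - 2 \left(-7 - 4 u\right) = 14 + 8 u$)
$\frac{1}{j{\left(-209 \right)}} = \frac{1}{14 + 8 \left(-209\right)} = \frac{1}{14 - 1672} = \frac{1}{-1658} = - \frac{1}{1658}$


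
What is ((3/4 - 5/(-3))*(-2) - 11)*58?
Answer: -2755/3 ≈ -918.33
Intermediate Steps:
((3/4 - 5/(-3))*(-2) - 11)*58 = ((3*(¼) - 5*(-⅓))*(-2) - 11)*58 = ((¾ + 5/3)*(-2) - 11)*58 = ((29/12)*(-2) - 11)*58 = (-29/6 - 11)*58 = -95/6*58 = -2755/3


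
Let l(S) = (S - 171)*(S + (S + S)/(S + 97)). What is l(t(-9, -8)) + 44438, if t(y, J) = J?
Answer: 4085294/89 ≈ 45902.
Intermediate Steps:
l(S) = (-171 + S)*(S + 2*S/(97 + S)) (l(S) = (-171 + S)*(S + (2*S)/(97 + S)) = (-171 + S)*(S + 2*S/(97 + S)))
l(t(-9, -8)) + 44438 = -8*(-16929 + (-8)² - 72*(-8))/(97 - 8) + 44438 = -8*(-16929 + 64 + 576)/89 + 44438 = -8*1/89*(-16289) + 44438 = 130312/89 + 44438 = 4085294/89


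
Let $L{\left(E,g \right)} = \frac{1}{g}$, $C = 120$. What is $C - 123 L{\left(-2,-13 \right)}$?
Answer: $\frac{1683}{13} \approx 129.46$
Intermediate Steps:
$C - 123 L{\left(-2,-13 \right)} = 120 - \frac{123}{-13} = 120 - - \frac{123}{13} = 120 + \frac{123}{13} = \frac{1683}{13}$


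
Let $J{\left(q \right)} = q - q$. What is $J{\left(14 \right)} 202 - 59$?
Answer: $-59$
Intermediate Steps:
$J{\left(q \right)} = 0$
$J{\left(14 \right)} 202 - 59 = 0 \cdot 202 - 59 = 0 - 59 = -59$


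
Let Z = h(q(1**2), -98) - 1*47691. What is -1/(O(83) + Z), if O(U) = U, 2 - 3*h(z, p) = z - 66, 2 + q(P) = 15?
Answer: 3/142769 ≈ 2.1013e-5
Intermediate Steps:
q(P) = 13 (q(P) = -2 + 15 = 13)
h(z, p) = 68/3 - z/3 (h(z, p) = 2/3 - (z - 66)/3 = 2/3 - (-66 + z)/3 = 2/3 + (22 - z/3) = 68/3 - z/3)
Z = -143018/3 (Z = (68/3 - 1/3*13) - 1*47691 = (68/3 - 13/3) - 47691 = 55/3 - 47691 = -143018/3 ≈ -47673.)
-1/(O(83) + Z) = -1/(83 - 143018/3) = -1/(-142769/3) = -1*(-3/142769) = 3/142769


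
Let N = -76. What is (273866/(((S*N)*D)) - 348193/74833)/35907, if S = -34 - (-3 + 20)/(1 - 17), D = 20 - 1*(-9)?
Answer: -1006862171/41065857039273 ≈ -2.4518e-5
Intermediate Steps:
D = 29 (D = 20 + 9 = 29)
S = -527/16 (S = -34 - 17/(-16) = -34 - 17*(-1)/16 = -34 - 1*(-17/16) = -34 + 17/16 = -527/16 ≈ -32.938)
(273866/(((S*N)*D)) - 348193/74833)/35907 = (273866/((-527/16*(-76)*29)) - 348193/74833)/35907 = (273866/(((10013/4)*29)) - 348193*1/74833)*(1/35907) = (273866/(290377/4) - 348193/74833)*(1/35907) = (273866*(4/290377) - 348193/74833)*(1/35907) = (57656/15283 - 348193/74833)*(1/35907) = -1006862171/1143672739*1/35907 = -1006862171/41065857039273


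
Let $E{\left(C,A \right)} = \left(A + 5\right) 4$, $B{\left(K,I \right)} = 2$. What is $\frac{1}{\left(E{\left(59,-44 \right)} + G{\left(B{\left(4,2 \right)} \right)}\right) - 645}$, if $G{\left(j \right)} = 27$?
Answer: $- \frac{1}{774} \approx -0.001292$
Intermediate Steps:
$E{\left(C,A \right)} = 20 + 4 A$ ($E{\left(C,A \right)} = \left(5 + A\right) 4 = 20 + 4 A$)
$\frac{1}{\left(E{\left(59,-44 \right)} + G{\left(B{\left(4,2 \right)} \right)}\right) - 645} = \frac{1}{\left(\left(20 + 4 \left(-44\right)\right) + 27\right) - 645} = \frac{1}{\left(\left(20 - 176\right) + 27\right) - 645} = \frac{1}{\left(-156 + 27\right) - 645} = \frac{1}{-129 - 645} = \frac{1}{-774} = - \frac{1}{774}$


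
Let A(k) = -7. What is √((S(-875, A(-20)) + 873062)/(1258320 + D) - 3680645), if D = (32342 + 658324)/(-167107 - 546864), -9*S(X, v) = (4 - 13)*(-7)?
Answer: 5*I*√118830114647128241356811854998/898403298054 ≈ 1918.5*I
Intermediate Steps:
S(X, v) = -7 (S(X, v) = -(4 - 13)*(-7)/9 = -(-1)*(-7) = -⅑*63 = -7)
D = -690666/713971 (D = 690666/(-713971) = 690666*(-1/713971) = -690666/713971 ≈ -0.96736)
√((S(-875, A(-20)) + 873062)/(1258320 + D) - 3680645) = √((-7 + 873062)/(1258320 - 690666/713971) - 3680645) = √(873055/(898403298054/713971) - 3680645) = √(873055*(713971/898403298054) - 3680645) = √(623335951405/898403298054 - 3680645) = √(-3306702983630013425/898403298054) = 5*I*√118830114647128241356811854998/898403298054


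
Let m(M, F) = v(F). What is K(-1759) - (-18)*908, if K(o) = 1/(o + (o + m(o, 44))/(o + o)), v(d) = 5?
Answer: 50555324417/3093204 ≈ 16344.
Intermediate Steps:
m(M, F) = 5
K(o) = 1/(o + (5 + o)/(2*o)) (K(o) = 1/(o + (o + 5)/(o + o)) = 1/(o + (5 + o)/((2*o))) = 1/(o + (5 + o)*(1/(2*o))) = 1/(o + (5 + o)/(2*o)))
K(-1759) - (-18)*908 = 2*(-1759)/(5 - 1759 + 2*(-1759)²) - (-18)*908 = 2*(-1759)/(5 - 1759 + 2*3094081) - 1*(-16344) = 2*(-1759)/(5 - 1759 + 6188162) + 16344 = 2*(-1759)/6186408 + 16344 = 2*(-1759)*(1/6186408) + 16344 = -1759/3093204 + 16344 = 50555324417/3093204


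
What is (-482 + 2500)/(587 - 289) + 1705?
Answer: 255054/149 ≈ 1711.8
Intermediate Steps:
(-482 + 2500)/(587 - 289) + 1705 = 2018/298 + 1705 = 2018*(1/298) + 1705 = 1009/149 + 1705 = 255054/149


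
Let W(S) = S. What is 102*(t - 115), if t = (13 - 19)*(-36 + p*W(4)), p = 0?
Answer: 10302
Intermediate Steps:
t = 216 (t = (13 - 19)*(-36 + 0*4) = -6*(-36 + 0) = -6*(-36) = 216)
102*(t - 115) = 102*(216 - 115) = 102*101 = 10302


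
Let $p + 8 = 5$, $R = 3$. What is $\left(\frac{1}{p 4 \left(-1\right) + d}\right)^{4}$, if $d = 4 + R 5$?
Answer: $\frac{1}{923521} \approx 1.0828 \cdot 10^{-6}$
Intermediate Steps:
$p = -3$ ($p = -8 + 5 = -3$)
$d = 19$ ($d = 4 + 3 \cdot 5 = 4 + 15 = 19$)
$\left(\frac{1}{p 4 \left(-1\right) + d}\right)^{4} = \left(\frac{1}{\left(-3\right) 4 \left(-1\right) + 19}\right)^{4} = \left(\frac{1}{\left(-12\right) \left(-1\right) + 19}\right)^{4} = \left(\frac{1}{12 + 19}\right)^{4} = \left(\frac{1}{31}\right)^{4} = \frac{1}{923521}$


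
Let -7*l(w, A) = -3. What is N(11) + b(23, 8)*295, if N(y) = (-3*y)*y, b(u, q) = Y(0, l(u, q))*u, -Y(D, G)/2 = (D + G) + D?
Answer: -43251/7 ≈ -6178.7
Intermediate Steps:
l(w, A) = 3/7 (l(w, A) = -1/7*(-3) = 3/7)
Y(D, G) = -4*D - 2*G (Y(D, G) = -2*((D + G) + D) = -2*(G + 2*D) = -4*D - 2*G)
b(u, q) = -6*u/7 (b(u, q) = (-4*0 - 2*3/7)*u = (0 - 6/7)*u = -6*u/7)
N(y) = -3*y**2
N(11) + b(23, 8)*295 = -3*11**2 - 6/7*23*295 = -3*121 - 138/7*295 = -363 - 40710/7 = -43251/7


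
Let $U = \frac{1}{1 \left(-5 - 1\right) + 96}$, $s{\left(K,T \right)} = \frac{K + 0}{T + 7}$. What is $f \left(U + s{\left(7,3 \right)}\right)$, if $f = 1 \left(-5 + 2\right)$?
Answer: $- \frac{32}{15} \approx -2.1333$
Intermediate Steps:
$s{\left(K,T \right)} = \frac{K}{7 + T}$
$f = -3$ ($f = 1 \left(-3\right) = -3$)
$U = \frac{1}{90}$ ($U = \frac{1}{1 \left(-6\right) + 96} = \frac{1}{-6 + 96} = \frac{1}{90} \approx 0.011111$)
$f \left(U + s{\left(7,3 \right)}\right) = - 3 \left(\frac{1}{90} + \frac{7}{7 + 3}\right) = - 3 \left(\frac{1}{90} + \frac{7}{10}\right) = \left(-3\right) \frac{32}{45} = - \frac{32}{15}$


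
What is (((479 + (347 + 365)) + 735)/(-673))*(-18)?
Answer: 34668/673 ≈ 51.513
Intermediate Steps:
(((479 + (347 + 365)) + 735)/(-673))*(-18) = (((479 + 712) + 735)*(-1/673))*(-18) = ((1191 + 735)*(-1/673))*(-18) = (1926*(-1/673))*(-18) = -1926/673*(-18) = 34668/673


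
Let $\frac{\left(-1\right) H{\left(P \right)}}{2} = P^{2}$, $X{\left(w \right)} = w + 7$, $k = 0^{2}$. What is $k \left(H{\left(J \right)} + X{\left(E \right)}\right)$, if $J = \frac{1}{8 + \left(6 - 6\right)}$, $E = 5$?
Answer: $0$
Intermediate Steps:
$k = 0$
$X{\left(w \right)} = 7 + w$
$J = \frac{1}{8}$ ($J = \frac{1}{8 + 0} = \frac{1}{8} \approx 0.125$)
$H{\left(P \right)} = - 2 P^{2}$
$k \left(H{\left(J \right)} + X{\left(E \right)}\right) = 0 \left(- \frac{2}{64} + \left(7 + 5\right)\right) = 0 \left(\left(-2\right) \frac{1}{64} + 12\right) = 0 \left(- \frac{1}{32} + 12\right) = 0 \cdot \frac{383}{32} = 0$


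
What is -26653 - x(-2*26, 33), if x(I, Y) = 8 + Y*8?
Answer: -26925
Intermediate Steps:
x(I, Y) = 8 + 8*Y
-26653 - x(-2*26, 33) = -26653 - (8 + 8*33) = -26653 - (8 + 264) = -26653 - 1*272 = -26653 - 272 = -26925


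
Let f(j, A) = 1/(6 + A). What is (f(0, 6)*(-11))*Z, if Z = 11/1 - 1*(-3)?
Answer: -77/6 ≈ -12.833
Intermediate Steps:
Z = 14 (Z = 11*1 + 3 = 11 + 3 = 14)
(f(0, 6)*(-11))*Z = (-11/(6 + 6))*14 = (-11/12)*14 = ((1/12)*(-11))*14 = -11/12*14 = -77/6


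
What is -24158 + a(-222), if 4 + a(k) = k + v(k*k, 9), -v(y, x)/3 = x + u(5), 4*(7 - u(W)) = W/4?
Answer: -390897/16 ≈ -24431.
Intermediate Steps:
u(W) = 7 - W/16 (u(W) = 7 - W/(4*4) = 7 - W/16)
v(y, x) = -321/16 - 3*x (v(y, x) = -3*(x + (7 - 1/16*5)) = -3*(x + (7 - 5/16)) = -3*(x + 107/16) = -3*(107/16 + x) = -321/16 - 3*x)
a(k) = -817/16 + k (a(k) = -4 + (k + (-321/16 - 3*9)) = -4 + (k + (-321/16 - 27)) = -4 + (k - 753/16) = -4 + (-753/16 + k) = -817/16 + k)
-24158 + a(-222) = -24158 + (-817/16 - 222) = -24158 - 4369/16 = -390897/16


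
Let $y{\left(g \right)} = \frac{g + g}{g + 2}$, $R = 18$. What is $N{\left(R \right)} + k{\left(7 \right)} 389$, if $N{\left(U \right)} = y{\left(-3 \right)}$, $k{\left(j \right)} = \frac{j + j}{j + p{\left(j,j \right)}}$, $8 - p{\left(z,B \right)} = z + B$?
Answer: $5452$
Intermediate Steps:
$p{\left(z,B \right)} = 8 - B - z$ ($p{\left(z,B \right)} = 8 - \left(z + B\right) = 8 - \left(B + z\right) = 8 - B - z$)
$k{\left(j \right)} = \frac{2 j}{8 - j}$ ($k{\left(j \right)} = \frac{j + j}{j - \left(-8 + 2 j\right)} = \frac{2 j}{j - \left(-8 + 2 j\right)} = \frac{2 j}{8 - j}$)
$y{\left(g \right)} = \frac{2 g}{2 + g}$
$N{\left(U \right)} = 6$ ($N{\left(U \right)} = 2 \left(-3\right) \frac{1}{2 - 3} = 2 \left(-3\right) \frac{1}{-1} = 2 \left(-3\right) \left(-1\right) = 6$)
$N{\left(R \right)} + k{\left(7 \right)} 389 = 6 + 2 \cdot 7 \frac{1}{8 - 7} \cdot 389 = 6 + 2 \cdot 7 \cdot 1^{-1} \cdot 389 = 6 + 2 \cdot 7 \cdot 1 \cdot 389 = 6 + 14 \cdot 389 = 6 + 5446 = 5452$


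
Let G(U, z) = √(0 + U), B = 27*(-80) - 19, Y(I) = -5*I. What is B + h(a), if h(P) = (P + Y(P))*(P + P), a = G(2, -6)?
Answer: -2195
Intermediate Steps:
B = -2179 (B = -2160 - 19 = -2179)
G(U, z) = √U
a = √2 ≈ 1.4142
h(P) = -8*P² (h(P) = (P - 5*P)*(P + P) = (-4*P)*(2*P) = -8*P²)
B + h(a) = -2179 - 8*(√2)² = -2179 - 8*2 = -2179 - 16 = -2195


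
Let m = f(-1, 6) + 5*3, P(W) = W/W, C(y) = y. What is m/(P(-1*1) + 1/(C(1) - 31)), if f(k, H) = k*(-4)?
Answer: 570/29 ≈ 19.655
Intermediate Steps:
f(k, H) = -4*k
P(W) = 1
m = 19 (m = -4*(-1) + 5*3 = 4 + 15 = 19)
m/(P(-1*1) + 1/(C(1) - 31)) = 19/(1 + 1/(1 - 31)) = 19/(1 + 1/(-30)) = 19/(1 - 1/30) = 19/(29/30) = (30/29)*19 = 570/29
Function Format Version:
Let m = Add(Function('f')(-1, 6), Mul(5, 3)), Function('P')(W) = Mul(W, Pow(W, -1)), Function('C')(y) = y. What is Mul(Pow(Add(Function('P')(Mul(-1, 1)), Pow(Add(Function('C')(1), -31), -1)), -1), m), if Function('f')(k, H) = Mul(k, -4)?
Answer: Rational(570, 29) ≈ 19.655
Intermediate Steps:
Function('f')(k, H) = Mul(-4, k)
Function('P')(W) = 1
m = 19 (m = Add(Mul(-4, -1), Mul(5, 3)) = Add(4, 15) = 19)
Mul(Pow(Add(Function('P')(Mul(-1, 1)), Pow(Add(Function('C')(1), -31), -1)), -1), m) = Mul(Pow(Add(1, Pow(Add(1, -31), -1)), -1), 19) = Mul(Pow(Add(1, Pow(-30, -1)), -1), 19) = Mul(Pow(Add(1, Rational(-1, 30)), -1), 19) = Mul(Pow(Rational(29, 30), -1), 19) = Mul(Rational(30, 29), 19) = Rational(570, 29)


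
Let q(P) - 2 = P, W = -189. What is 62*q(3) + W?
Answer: 121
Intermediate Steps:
q(P) = 2 + P
62*q(3) + W = 62*(2 + 3) - 189 = 62*5 - 189 = 310 - 189 = 121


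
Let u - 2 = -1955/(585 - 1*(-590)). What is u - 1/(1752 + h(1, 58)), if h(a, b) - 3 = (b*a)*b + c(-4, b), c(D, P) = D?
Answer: 16154/48081 ≈ 0.33597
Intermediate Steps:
h(a, b) = -1 + a*b² (h(a, b) = 3 + ((b*a)*b - 4) = 3 + ((a*b)*b - 4) = 3 + (a*b² - 4) = 3 + (-4 + a*b²) = -1 + a*b²)
u = 79/235 (u = 2 - 1955/(585 - 1*(-590)) = 2 - 1955/(585 + 590) = 2 - 1955/1175 = 2 - 1955*1/1175 = 2 - 391/235 = 79/235 ≈ 0.33617)
u - 1/(1752 + h(1, 58)) = 79/235 - 1/(1752 + (-1 + 1*58²)) = 79/235 - 1/(1752 + (-1 + 1*3364)) = 79/235 - 1/(1752 + (-1 + 3364)) = 79/235 - 1/(1752 + 3363) = 79/235 - 1/5115 = 16154/48081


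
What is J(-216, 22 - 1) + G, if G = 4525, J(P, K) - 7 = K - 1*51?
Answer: 4502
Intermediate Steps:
J(P, K) = -44 + K (J(P, K) = 7 + (K - 1*51) = 7 + (K - 51) = 7 + (-51 + K) = -44 + K)
J(-216, 22 - 1) + G = (-44 + (22 - 1)) + 4525 = (-44 + 21) + 4525 = -23 + 4525 = 4502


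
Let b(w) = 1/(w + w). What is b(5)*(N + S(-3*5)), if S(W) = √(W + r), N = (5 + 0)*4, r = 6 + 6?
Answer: 2 + I*√3/10 ≈ 2.0 + 0.17321*I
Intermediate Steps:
r = 12
N = 20 (N = 5*4 = 20)
S(W) = √(12 + W) (S(W) = √(W + 12) = √(12 + W))
b(w) = 1/(2*w)
b(5)*(N + S(-3*5)) = ((½)/5)*(20 + √(12 - 3*5)) = ((½)*(⅕))*(20 + √(12 - 15)) = (20 + √(-3))/10 = (20 + I*√3)/10 = 2 + I*√3/10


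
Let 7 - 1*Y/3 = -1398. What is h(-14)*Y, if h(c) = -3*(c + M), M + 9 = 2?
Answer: 265545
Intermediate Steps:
M = -7 (M = -9 + 2 = -7)
h(c) = 21 - 3*c (h(c) = -3*(c - 7) = -3*(-7 + c) = 21 - 3*c)
Y = 4215 (Y = 21 - 3*(-1398) = 21 + 4194 = 4215)
h(-14)*Y = (21 - 3*(-14))*4215 = (21 + 42)*4215 = 63*4215 = 265545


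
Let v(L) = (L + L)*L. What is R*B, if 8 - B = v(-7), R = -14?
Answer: 1260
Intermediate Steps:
v(L) = 2*L**2 (v(L) = (2*L)*L = 2*L**2)
B = -90 (B = 8 - 2*(-7)**2 = 8 - 2*49 = 8 - 1*98 = 8 - 98 = -90)
R*B = -14*(-90) = 1260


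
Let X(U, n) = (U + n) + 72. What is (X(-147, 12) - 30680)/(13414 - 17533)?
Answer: 30743/4119 ≈ 7.4637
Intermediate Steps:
X(U, n) = 72 + U + n
(X(-147, 12) - 30680)/(13414 - 17533) = ((72 - 147 + 12) - 30680)/(13414 - 17533) = (-63 - 30680)/(-4119) = -30743*(-1/4119) = 30743/4119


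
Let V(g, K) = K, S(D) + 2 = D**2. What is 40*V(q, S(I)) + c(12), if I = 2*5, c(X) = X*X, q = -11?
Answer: 4064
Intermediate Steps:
c(X) = X**2
I = 10
S(D) = -2 + D**2
40*V(q, S(I)) + c(12) = 40*(-2 + 10**2) + 12**2 = 40*(-2 + 100) + 144 = 40*98 + 144 = 3920 + 144 = 4064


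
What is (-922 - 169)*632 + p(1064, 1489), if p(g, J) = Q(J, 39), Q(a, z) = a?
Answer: -688023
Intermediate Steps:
p(g, J) = J
(-922 - 169)*632 + p(1064, 1489) = (-922 - 169)*632 + 1489 = -1091*632 + 1489 = -689512 + 1489 = -688023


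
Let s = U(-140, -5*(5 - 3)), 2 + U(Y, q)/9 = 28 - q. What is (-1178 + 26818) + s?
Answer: 25964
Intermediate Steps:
U(Y, q) = 234 - 9*q (U(Y, q) = -18 + 9*(28 - q) = -18 + (252 - 9*q) = 234 - 9*q)
s = 324 (s = 234 - (-45)*(5 - 3) = 234 - (-45)*2 = 234 - 9*(-10) = 234 + 90 = 324)
(-1178 + 26818) + s = (-1178 + 26818) + 324 = 25640 + 324 = 25964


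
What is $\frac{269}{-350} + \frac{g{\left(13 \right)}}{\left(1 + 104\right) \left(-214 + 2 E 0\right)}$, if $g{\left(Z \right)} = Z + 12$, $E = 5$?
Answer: $- \frac{43237}{56175} \approx -0.76968$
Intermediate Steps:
$g{\left(Z \right)} = 12 + Z$
$\frac{269}{-350} + \frac{g{\left(13 \right)}}{\left(1 + 104\right) \left(-214 + 2 E 0\right)} = \frac{269}{-350} + \frac{12 + 13}{\left(1 + 104\right) \left(-214 + 2 \cdot 5 \cdot 0\right)} = 269 \left(- \frac{1}{350}\right) + \frac{25}{105 \left(-214 + 10 \cdot 0\right)} = - \frac{269}{350} + \frac{25}{105 \left(-214 + 0\right)} = - \frac{269}{350} + \frac{25}{105 \left(-214\right)} = - \frac{269}{350} + \frac{25}{-22470} = - \frac{269}{350} + 25 \left(- \frac{1}{22470}\right) = - \frac{269}{350} - \frac{5}{4494} = - \frac{43237}{56175}$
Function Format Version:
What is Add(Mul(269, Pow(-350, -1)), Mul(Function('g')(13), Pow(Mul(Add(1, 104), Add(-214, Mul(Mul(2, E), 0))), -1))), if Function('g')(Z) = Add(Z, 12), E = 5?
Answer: Rational(-43237, 56175) ≈ -0.76968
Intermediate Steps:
Function('g')(Z) = Add(12, Z)
Add(Mul(269, Pow(-350, -1)), Mul(Function('g')(13), Pow(Mul(Add(1, 104), Add(-214, Mul(Mul(2, E), 0))), -1))) = Add(Mul(269, Pow(-350, -1)), Mul(Add(12, 13), Pow(Mul(Add(1, 104), Add(-214, Mul(Mul(2, 5), 0))), -1))) = Add(Mul(269, Rational(-1, 350)), Mul(25, Pow(Mul(105, Add(-214, Mul(10, 0))), -1))) = Add(Rational(-269, 350), Mul(25, Pow(Mul(105, Add(-214, 0)), -1))) = Add(Rational(-269, 350), Mul(25, Pow(Mul(105, -214), -1))) = Add(Rational(-269, 350), Mul(25, Pow(-22470, -1))) = Add(Rational(-269, 350), Mul(25, Rational(-1, 22470))) = Add(Rational(-269, 350), Rational(-5, 4494)) = Rational(-43237, 56175)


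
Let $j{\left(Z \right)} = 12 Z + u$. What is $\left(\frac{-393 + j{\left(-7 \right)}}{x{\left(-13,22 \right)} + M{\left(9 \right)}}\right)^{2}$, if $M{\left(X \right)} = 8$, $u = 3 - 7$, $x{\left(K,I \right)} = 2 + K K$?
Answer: $\frac{231361}{32041} \approx 7.2208$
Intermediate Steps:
$x{\left(K,I \right)} = 2 + K^{2}$
$u = -4$
$j{\left(Z \right)} = -4 + 12 Z$ ($j{\left(Z \right)} = 12 Z - 4 = -4 + 12 Z$)
$\left(\frac{-393 + j{\left(-7 \right)}}{x{\left(-13,22 \right)} + M{\left(9 \right)}}\right)^{2} = \left(\frac{-393 + \left(-4 + 12 \left(-7\right)\right)}{\left(2 + \left(-13\right)^{2}\right) + 8}\right)^{2} = \left(\frac{-393 - 88}{\left(2 + 169\right) + 8}\right)^{2} = \left(\frac{-393 - 88}{171 + 8}\right)^{2} = \left(- \frac{481}{179}\right)^{2} = \frac{231361}{32041}$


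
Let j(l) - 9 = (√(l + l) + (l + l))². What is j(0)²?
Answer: 81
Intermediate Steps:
j(l) = 9 + (2*l + √2*√l)² (j(l) = 9 + (√(l + l) + (l + l))² = 9 + (√(2*l) + 2*l)² = 9 + (√2*√l + 2*l)² = 9 + (2*l + √2*√l)²)
j(0)² = (9 + (2*0 + √2*√0)²)² = (9 + (0 + √2*0)²)² = (9 + (0 + 0)²)² = (9 + 0²)² = (9 + 0)² = 9² = 81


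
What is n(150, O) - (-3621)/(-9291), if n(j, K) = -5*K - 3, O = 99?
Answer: -1543513/3097 ≈ -498.39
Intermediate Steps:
n(j, K) = -3 - 5*K
n(150, O) - (-3621)/(-9291) = (-3 - 5*99) - (-3621)/(-9291) = (-3 - 495) - (-3621)*(-1)/9291 = -498 - 1*1207/3097 = -498 - 1207/3097 = -1543513/3097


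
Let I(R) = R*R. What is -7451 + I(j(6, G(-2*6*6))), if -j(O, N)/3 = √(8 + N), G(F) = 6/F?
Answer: -29519/4 ≈ -7379.8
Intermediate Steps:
j(O, N) = -3*√(8 + N)
I(R) = R²
-7451 + I(j(6, G(-2*6*6))) = -7451 + (-3*√(8 + 6/((-2*6*6))))² = -7451 + (-3*√(8 + 6/((-12*6))))² = -7451 + (-3*√(8 + 6/(-72)))² = -7451 + (-3*√(8 + 6*(-1/72)))² = -7451 + (-3*√(8 - 1/12))² = -7451 + (-√285/2)² = -7451 + 285/4 = -29519/4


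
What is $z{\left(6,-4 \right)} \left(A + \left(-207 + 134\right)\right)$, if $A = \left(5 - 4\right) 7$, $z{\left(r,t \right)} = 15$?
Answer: $-990$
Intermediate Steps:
$A = 7$ ($A = 1 \cdot 7 = 7$)
$z{\left(6,-4 \right)} \left(A + \left(-207 + 134\right)\right) = 15 \left(7 + \left(-207 + 134\right)\right) = 15 \left(7 - 73\right) = 15 \left(-66\right) = -990$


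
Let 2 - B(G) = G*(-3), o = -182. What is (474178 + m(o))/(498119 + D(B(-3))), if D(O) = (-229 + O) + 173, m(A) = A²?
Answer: 253651/249028 ≈ 1.0186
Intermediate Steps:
B(G) = 2 + 3*G (B(G) = 2 - G*(-3) = 2 - (-3)*G = 2 + 3*G)
D(O) = -56 + O
(474178 + m(o))/(498119 + D(B(-3))) = (474178 + (-182)²)/(498119 + (-56 + (2 + 3*(-3)))) = (474178 + 33124)/(498119 + (-56 + (2 - 9))) = 507302/(498119 + (-56 - 7)) = 507302/(498119 - 63) = 507302/498056 = 507302*(1/498056) = 253651/249028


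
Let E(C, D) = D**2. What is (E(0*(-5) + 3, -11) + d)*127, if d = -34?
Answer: 11049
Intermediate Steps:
(E(0*(-5) + 3, -11) + d)*127 = ((-11)**2 - 34)*127 = (121 - 34)*127 = 87*127 = 11049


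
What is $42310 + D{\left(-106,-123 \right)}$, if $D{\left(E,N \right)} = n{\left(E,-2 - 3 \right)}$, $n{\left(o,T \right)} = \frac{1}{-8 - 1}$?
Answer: $\frac{380789}{9} \approx 42310.0$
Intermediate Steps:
$n{\left(o,T \right)} = - \frac{1}{9}$ ($n{\left(o,T \right)} = \frac{1}{-9} = - \frac{1}{9}$)
$D{\left(E,N \right)} = - \frac{1}{9}$
$42310 + D{\left(-106,-123 \right)} = 42310 - \frac{1}{9} = \frac{380789}{9}$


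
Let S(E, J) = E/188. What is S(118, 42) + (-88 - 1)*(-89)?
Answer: 744633/94 ≈ 7921.6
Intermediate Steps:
S(E, J) = E/188 (S(E, J) = E*(1/188) = E/188)
S(118, 42) + (-88 - 1)*(-89) = (1/188)*118 + (-88 - 1)*(-89) = 59/94 - 89*(-89) = 59/94 + 7921 = 744633/94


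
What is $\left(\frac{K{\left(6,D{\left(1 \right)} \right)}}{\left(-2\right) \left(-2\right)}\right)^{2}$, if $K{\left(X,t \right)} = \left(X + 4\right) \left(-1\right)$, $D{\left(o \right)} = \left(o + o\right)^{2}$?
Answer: $\frac{25}{4} \approx 6.25$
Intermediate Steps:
$D{\left(o \right)} = 4 o^{2}$ ($D{\left(o \right)} = \left(2 o\right)^{2} = 4 o^{2}$)
$K{\left(X,t \right)} = -4 - X$ ($K{\left(X,t \right)} = \left(4 + X\right) \left(-1\right) = -4 - X$)
$\left(\frac{K{\left(6,D{\left(1 \right)} \right)}}{\left(-2\right) \left(-2\right)}\right)^{2} = \left(\frac{-4 - 6}{\left(-2\right) \left(-2\right)}\right)^{2} = \left(\frac{-4 - 6}{4}\right)^{2} = \left(\left(-10\right) \frac{1}{4}\right)^{2} = \left(- \frac{5}{2}\right)^{2} = \frac{25}{4}$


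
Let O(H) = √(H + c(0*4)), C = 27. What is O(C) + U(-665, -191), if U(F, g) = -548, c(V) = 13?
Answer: -548 + 2*√10 ≈ -541.68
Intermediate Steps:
O(H) = √(13 + H) (O(H) = √(H + 13) = √(13 + H))
O(C) + U(-665, -191) = √(13 + 27) - 548 = √40 - 548 = 2*√10 - 548 = -548 + 2*√10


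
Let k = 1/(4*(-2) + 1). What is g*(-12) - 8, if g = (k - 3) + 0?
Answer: 208/7 ≈ 29.714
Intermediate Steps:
k = -⅐ (k = 1/(-8 + 1) = 1/(-7) = -⅐ ≈ -0.14286)
g = -22/7 (g = (-⅐ - 3) + 0 = -22/7 + 0 = -22/7 ≈ -3.1429)
g*(-12) - 8 = -22/7*(-12) - 8 = 264/7 - 8 = 208/7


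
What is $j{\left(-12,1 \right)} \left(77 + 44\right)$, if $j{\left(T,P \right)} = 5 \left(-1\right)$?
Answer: $-605$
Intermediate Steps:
$j{\left(T,P \right)} = -5$
$j{\left(-12,1 \right)} \left(77 + 44\right) = - 5 \left(77 + 44\right) = \left(-5\right) 121 = -605$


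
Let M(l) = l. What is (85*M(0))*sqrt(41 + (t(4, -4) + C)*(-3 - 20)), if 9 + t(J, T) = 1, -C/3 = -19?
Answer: 0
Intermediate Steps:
C = 57 (C = -3*(-19) = 57)
t(J, T) = -8 (t(J, T) = -9 + 1 = -8)
(85*M(0))*sqrt(41 + (t(4, -4) + C)*(-3 - 20)) = (85*0)*sqrt(41 + (-8 + 57)*(-3 - 20)) = 0*sqrt(41 + 49*(-23)) = 0*sqrt(41 - 1127) = 0*sqrt(-1086) = 0*(I*sqrt(1086)) = 0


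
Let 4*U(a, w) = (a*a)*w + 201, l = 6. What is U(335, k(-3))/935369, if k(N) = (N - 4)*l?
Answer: -4713249/3741476 ≈ -1.2597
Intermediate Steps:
k(N) = -24 + 6*N (k(N) = (N - 4)*6 = (-4 + N)*6 = -24 + 6*N)
U(a, w) = 201/4 + w*a²/4 (U(a, w) = ((a*a)*w + 201)/4 = (a²*w + 201)/4 = (w*a² + 201)/4 = (201 + w*a²)/4 = 201/4 + w*a²/4)
U(335, k(-3))/935369 = (201/4 + (¼)*(-24 + 6*(-3))*335²)/935369 = (201/4 + (¼)*(-24 - 18)*112225)*(1/935369) = (201/4 + (¼)*(-42)*112225)*(1/935369) = (201/4 - 2356725/2)*(1/935369) = -4713249/4*1/935369 = -4713249/3741476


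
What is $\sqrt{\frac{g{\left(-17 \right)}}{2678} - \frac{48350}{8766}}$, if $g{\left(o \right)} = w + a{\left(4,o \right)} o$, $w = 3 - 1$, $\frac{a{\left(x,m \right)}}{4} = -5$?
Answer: $\frac{4 i \sqrt{1288732700086}}{1956279} \approx 2.3212 i$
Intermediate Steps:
$a{\left(x,m \right)} = -20$ ($a{\left(x,m \right)} = 4 \left(-5\right) = -20$)
$w = 2$ ($w = 3 - 1 = 2$)
$g{\left(o \right)} = 2 - 20 o$
$\sqrt{\frac{g{\left(-17 \right)}}{2678} - \frac{48350}{8766}} = \sqrt{\frac{2 - -340}{2678} - \frac{48350}{8766}} = \sqrt{\left(2 + 340\right) \frac{1}{2678} - \frac{24175}{4383}} = \sqrt{342 \cdot \frac{1}{2678} - \frac{24175}{4383}} = \sqrt{\frac{171}{1339} - \frac{24175}{4383}} = \sqrt{- \frac{31620832}{5868837}} = \frac{4 i \sqrt{1288732700086}}{1956279}$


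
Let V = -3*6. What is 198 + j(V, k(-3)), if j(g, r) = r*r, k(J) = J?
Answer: 207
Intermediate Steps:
V = -18
j(g, r) = r²
198 + j(V, k(-3)) = 198 + (-3)² = 198 + 9 = 207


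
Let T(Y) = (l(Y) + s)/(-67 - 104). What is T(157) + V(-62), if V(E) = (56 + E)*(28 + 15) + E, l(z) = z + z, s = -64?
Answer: -54970/171 ≈ -321.46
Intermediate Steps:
l(z) = 2*z
T(Y) = 64/171 - 2*Y/171 (T(Y) = (2*Y - 64)/(-67 - 104) = (-64 + 2*Y)/(-171) = (-64 + 2*Y)*(-1/171) = 64/171 - 2*Y/171)
V(E) = 2408 + 44*E (V(E) = (56 + E)*43 + E = (2408 + 43*E) + E = 2408 + 44*E)
T(157) + V(-62) = (64/171 - 2/171*157) + (2408 + 44*(-62)) = (64/171 - 314/171) + (2408 - 2728) = -250/171 - 320 = -54970/171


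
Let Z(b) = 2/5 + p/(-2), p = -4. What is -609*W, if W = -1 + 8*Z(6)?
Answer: -55419/5 ≈ -11084.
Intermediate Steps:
Z(b) = 12/5 (Z(b) = 2/5 - 4/(-2) = 2*(⅕) - 4*(-½) = ⅖ + 2 = 12/5)
W = 91/5 (W = -1 + 8*(12/5) = -1 + 96/5 = 91/5 ≈ 18.200)
-609*W = -609*91/5 = -55419/5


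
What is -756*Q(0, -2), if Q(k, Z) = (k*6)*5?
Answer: 0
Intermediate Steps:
Q(k, Z) = 30*k (Q(k, Z) = (6*k)*5 = 30*k)
-756*Q(0, -2) = -22680*0 = -756*0 = 0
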